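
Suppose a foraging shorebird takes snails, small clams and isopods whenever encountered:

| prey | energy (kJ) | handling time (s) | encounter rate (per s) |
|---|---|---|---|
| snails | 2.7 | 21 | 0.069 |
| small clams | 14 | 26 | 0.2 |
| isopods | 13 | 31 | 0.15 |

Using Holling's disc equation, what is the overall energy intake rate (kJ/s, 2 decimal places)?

R = (0.069×2.7 + 0.2×14 + 0.15×13) / (1 + 0.069×21 + 0.2×26 + 0.15×31) = 4.936/12.3 = 0.4014 kJ/s.

0.40 kJ/s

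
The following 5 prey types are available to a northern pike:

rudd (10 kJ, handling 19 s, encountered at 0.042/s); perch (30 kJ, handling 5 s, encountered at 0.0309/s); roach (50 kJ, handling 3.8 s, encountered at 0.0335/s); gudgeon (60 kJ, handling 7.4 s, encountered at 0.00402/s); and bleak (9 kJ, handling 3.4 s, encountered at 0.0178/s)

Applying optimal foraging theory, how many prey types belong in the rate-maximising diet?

4

E/h in descending order: roach 13.2, gudgeon 8.11, perch 6, bleak 2.65, rudd 0.526 kJ/s. The optimal diet is the largest prefix of this list for which every included type satisfies E_i/h_i > R on the types above it.
Rate on top 1: 1.486. gudgeon: 8.11 > 1.486 → include.
Rate on top 2: 1.656. perch: 6 > 1.656 → include.
Rate on top 3: 2.168. bleak: 2.65 > 2.168 → include.
Rate on top 4: 2.189. rudd: 0.526 < 2.189 → exclude; stop.
Optimal diet: roach, gudgeon, perch, bleak — 4 of 5 types.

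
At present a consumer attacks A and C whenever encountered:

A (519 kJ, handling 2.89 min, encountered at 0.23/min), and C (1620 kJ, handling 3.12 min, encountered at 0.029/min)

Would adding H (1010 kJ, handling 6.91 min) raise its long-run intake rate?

Current rate: (0.23×519 + 0.029×1620)/(1 + 0.23×2.89 + 0.029×3.12) = 94.78 kJ/min.
H: E/h = 1010/6.91 = 146.2 kJ/min.
146.2 > 94.78, so adding H raises the average — include it.

Yes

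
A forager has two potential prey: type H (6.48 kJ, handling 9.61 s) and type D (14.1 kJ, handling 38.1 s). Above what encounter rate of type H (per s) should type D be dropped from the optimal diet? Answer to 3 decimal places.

At the threshold, the rate on type H alone equals the profitability of type D: λ·6.48/(1 + λ·9.61) = 14.1/38.1 = 0.3701.
Rearranging, λ(6.48 − 0.3701×9.61) = 0.3701, so λ = 0.3701/2.924 = 0.1266 per s.

0.127 per s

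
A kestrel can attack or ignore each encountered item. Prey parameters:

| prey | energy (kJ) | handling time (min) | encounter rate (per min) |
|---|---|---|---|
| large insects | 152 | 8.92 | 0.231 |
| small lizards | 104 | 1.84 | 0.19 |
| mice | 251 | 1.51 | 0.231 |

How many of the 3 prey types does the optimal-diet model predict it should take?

Profitabilities (E/h, kJ/min): mice 166, small lizards 56.5, large insects 17. Add prey in this order while the next type's profitability exceeds the intake rate on those already taken.
Rate on top 1: 42.99. small lizards: 56.5 > 42.99 → include.
Rate on top 2: 45.77. large insects: 17 < 45.77 → exclude; stop.
Optimal diet: mice, small lizards — 2 of 3 types.

2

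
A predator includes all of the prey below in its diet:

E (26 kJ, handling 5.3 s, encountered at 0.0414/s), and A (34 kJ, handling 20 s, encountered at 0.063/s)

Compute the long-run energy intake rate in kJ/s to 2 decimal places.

Energy encountered per unit search time: 0.0414×26 + 0.063×34 = 3.218 kJ/s.
Handling time per unit search time: 0.0414×5.3 + 0.063×20 = 1.479.
Rate = 3.218/(1 + 1.479) = 1.298 kJ/s.

1.30 kJ/s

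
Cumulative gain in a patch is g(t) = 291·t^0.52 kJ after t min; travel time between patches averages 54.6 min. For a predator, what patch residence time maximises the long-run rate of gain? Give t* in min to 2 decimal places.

Maximise g(t)/(T+t): set derivative to zero → g'(t)(T+t) = g(t).
g'(t) = 0.52·291·t^-0.48. Setting 0.52·291·t^-0.48 = 291·t^0.52/(54.6+t) gives 0.52(54.6+t) = t, so 0.48·t = 0.52×54.6.
t* = 0.52×54.6/0.48 = 59.15 min.

59.15 min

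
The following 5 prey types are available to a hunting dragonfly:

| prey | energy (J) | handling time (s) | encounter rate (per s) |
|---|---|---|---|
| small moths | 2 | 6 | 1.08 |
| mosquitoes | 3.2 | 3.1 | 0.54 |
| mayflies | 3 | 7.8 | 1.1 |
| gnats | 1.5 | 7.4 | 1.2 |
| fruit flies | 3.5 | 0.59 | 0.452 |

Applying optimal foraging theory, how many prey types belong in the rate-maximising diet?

1

Profitabilities (E/h, J/s): fruit flies 5.93, mosquitoes 1.03, mayflies 0.385, small moths 0.333, gnats 0.203. Add prey in this order while the next type's profitability exceeds the intake rate on those already taken.
Rate on top 1: 1.249. mosquitoes: 1.03 < 1.249 → exclude; stop.
Optimal diet: fruit flies — 1 of 5 types.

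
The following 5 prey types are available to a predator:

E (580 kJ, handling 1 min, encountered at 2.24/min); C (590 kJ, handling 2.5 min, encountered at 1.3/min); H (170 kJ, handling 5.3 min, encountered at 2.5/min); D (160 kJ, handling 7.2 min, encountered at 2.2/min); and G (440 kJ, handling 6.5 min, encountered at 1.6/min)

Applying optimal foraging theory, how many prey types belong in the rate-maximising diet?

Profitabilities (E/h, kJ/min): E 580, C 236, G 67.7, H 32.1, D 22.2. Add prey in this order while the next type's profitability exceeds the intake rate on those already taken.
Rate on top 1: 401. C: 236 < 401 → exclude; stop.
Optimal diet: E — 1 of 5 types.

1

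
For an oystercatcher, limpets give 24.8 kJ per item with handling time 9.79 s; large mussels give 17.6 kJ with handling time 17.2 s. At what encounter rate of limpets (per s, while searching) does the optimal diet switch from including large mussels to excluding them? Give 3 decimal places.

0.069 per s

Drop large mussels once their profitability E₂/h₂ falls below the rate achievable on limpets alone: E₂/h₂ = λE₁/(1 + λh₁).
Solve for λ: λE₁h₂ = E₂(1 + λh₁) → λ(E₁h₂ − E₂h₁) = E₂ → λ = E₂/(E₁h₂ − E₂h₁).
λ = 17.6/(24.8×17.2 − 17.6×9.79) = 17.6/254.3 = 0.06922 per s.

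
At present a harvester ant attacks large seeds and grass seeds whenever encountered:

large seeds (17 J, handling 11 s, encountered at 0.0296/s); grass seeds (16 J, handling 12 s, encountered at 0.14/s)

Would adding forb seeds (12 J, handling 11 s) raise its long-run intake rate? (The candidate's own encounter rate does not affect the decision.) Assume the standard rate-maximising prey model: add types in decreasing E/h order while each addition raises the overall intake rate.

Current rate: (0.0296×17 + 0.14×16)/(1 + 0.0296×11 + 0.14×12) = 0.9127 J/s.
Profitability of forb seeds: 12/11 = 1.091 J/s.
1.091 > 0.9127, so adding forb seeds raises the average — include it.

Yes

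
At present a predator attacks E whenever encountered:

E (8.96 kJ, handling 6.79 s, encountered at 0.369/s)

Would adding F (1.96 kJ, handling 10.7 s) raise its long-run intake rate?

On E alone, R = ΣλE/(1+Σλh) = 3.306/3.506 = 0.9432 kJ/s.
F: E/h = 1.96/10.7 = 0.1832 kJ/s.
Since 0.1832 < R, time spent handling F is better spent searching.

No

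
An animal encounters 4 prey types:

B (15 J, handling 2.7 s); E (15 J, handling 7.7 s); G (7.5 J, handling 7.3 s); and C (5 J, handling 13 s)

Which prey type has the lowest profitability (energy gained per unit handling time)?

C

Profitability E/h (J/s): B = 15/2.7 = 5.56, E = 15/7.7 = 1.95, G = 7.5/7.3 = 1.03, C = 5/13 = 0.385.
Ranked: B > E > G > C.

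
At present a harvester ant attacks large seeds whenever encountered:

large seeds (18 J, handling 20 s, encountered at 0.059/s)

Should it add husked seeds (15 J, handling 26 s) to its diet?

On large seeds alone, R = ΣλE/(1+Σλh) = 1.062/2.18 = 0.4872 J/s.
husked seeds: E/h = 15/26 = 0.5769 J/s.
Since 0.5769 > R, including husked seeds increases the long-run rate.

Yes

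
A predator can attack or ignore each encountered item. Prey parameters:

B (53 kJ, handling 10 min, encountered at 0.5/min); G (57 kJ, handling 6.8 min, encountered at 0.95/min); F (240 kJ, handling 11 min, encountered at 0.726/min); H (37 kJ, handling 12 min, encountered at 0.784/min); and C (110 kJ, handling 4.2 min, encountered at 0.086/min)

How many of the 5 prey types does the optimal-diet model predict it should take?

E/h in descending order: C 26.2, F 21.8, G 8.38, B 5.3, H 3.08 kJ/min. The optimal diet is the largest prefix of this list for which every included type satisfies E_i/h_i > R on the types above it.
Rate on top 1: 6.95. F: 21.8 > 6.95 → include.
Rate on top 2: 19.65. G: 8.38 < 19.65 → exclude; stop.
Optimal diet: C, F — 2 of 5 types.

2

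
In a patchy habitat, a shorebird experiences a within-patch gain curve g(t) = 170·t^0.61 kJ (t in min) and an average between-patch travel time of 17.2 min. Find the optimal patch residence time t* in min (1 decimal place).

Maximise g(t)/(T+t): set derivative to zero → g'(t)(T+t) = g(t).
g'(t) = 0.61·170·t^-0.39. Setting 0.61·170·t^-0.39 = 170·t^0.61/(17.2+t) gives 0.61(17.2+t) = t, so 0.39·t = 0.61×17.2.
t* = 0.61×17.2/0.39 = 26.9 min.

26.9 min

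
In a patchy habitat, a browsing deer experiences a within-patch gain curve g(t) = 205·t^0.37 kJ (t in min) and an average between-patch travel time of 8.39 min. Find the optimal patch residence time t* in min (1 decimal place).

Maximise g(t)/(T+t): set derivative to zero → g'(t)(T+t) = g(t).
g'(t) = 0.37·205·t^-0.63. Setting 0.37·205·t^-0.63 = 205·t^0.37/(8.39+t) gives 0.37(8.39+t) = t, so 0.63·t = 0.37×8.39.
t* = 0.37×8.39/0.63 = 4.927 min.

4.9 min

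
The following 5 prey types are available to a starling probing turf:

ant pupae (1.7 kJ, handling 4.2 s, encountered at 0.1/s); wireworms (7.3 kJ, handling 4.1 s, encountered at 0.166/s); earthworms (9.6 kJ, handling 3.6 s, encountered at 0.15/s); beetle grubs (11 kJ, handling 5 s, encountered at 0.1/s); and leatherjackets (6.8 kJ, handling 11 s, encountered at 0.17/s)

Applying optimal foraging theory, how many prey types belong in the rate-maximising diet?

Profitabilities (E/h, kJ/s): earthworms 2.67, beetle grubs 2.2, wireworms 1.78, leatherjackets 0.618, ant pupae 0.405. Add prey in this order while the next type's profitability exceeds the intake rate on those already taken.
Rate on top 1: 0.9351. beetle grubs: 2.2 > 0.9351 → include.
Rate on top 2: 1.245. wireworms: 1.78 > 1.245 → include.
Rate on top 3: 1.379. leatherjackets: 0.618 < 1.379 → exclude; stop.
Optimal diet: earthworms, beetle grubs, wireworms — 3 of 5 types.

3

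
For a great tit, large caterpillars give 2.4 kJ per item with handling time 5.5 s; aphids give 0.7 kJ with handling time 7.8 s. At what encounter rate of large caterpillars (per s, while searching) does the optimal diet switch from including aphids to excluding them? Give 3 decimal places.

0.047 per s

At the threshold, the rate on large caterpillars alone equals the profitability of aphids: λ·2.4/(1 + λ·5.5) = 0.7/7.8 = 0.08974.
Rearranging, λ(2.4 − 0.08974×5.5) = 0.08974, so λ = 0.08974/1.906 = 0.04707 per s.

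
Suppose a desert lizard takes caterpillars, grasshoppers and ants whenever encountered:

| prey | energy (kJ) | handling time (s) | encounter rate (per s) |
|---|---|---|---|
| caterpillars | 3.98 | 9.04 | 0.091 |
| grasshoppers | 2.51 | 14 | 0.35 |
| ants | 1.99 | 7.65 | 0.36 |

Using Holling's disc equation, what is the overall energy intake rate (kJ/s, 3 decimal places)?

Energy encountered per unit search time: 0.091×3.98 + 0.35×2.51 + 0.36×1.99 = 1.957 kJ/s.
Handling time per unit search time: 0.091×9.04 + 0.35×14 + 0.36×7.65 = 8.477.
Rate = 1.957/(1 + 8.477) = 0.2065 kJ/s.

0.207 kJ/s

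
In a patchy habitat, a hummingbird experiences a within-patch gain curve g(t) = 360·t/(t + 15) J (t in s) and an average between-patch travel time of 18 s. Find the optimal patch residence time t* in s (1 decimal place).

16.4 s

By the marginal value theorem, leave when the instantaneous gain rate g'(t) equals the habitat-wide average g(t)/(T + t).
g'(t) = 360·15/(t + 15)². Setting 360·15/(t+15)² = 360t/[(t+15)(18+t)] gives 15(18+t) = t(t+15), so t² = 15×18 = 270.
t* = √270 = 16.43 s.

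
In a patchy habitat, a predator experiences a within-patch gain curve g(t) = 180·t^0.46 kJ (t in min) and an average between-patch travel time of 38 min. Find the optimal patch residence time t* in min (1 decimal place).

32.4 min

Optimal t* satisfies g'(t*) = g(t*)/(T + t*).
g'(t) = 0.46·180·t^-0.54. Setting 0.46·180·t^-0.54 = 180·t^0.46/(38+t) gives 0.46(38+t) = t, so 0.54·t = 0.46×38.
t* = 0.46×38/0.54 = 32.37 min.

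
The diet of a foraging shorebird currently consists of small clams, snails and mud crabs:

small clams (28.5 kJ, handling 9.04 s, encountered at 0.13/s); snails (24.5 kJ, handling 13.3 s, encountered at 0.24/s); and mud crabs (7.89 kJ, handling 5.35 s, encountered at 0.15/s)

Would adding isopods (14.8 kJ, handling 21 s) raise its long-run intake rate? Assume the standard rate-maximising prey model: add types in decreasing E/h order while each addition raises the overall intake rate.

No

Current rate: (0.13×28.5 + 0.24×24.5 + 0.15×7.89)/(1 + 0.13×9.04 + 0.24×13.3 + 0.15×5.35) = 1.745 kJ/s.
Profitability of isopods: 14.8/21 = 0.7048 kJ/s.
0.7048 < 1.745, so adding isopods would lower the average — exclude it.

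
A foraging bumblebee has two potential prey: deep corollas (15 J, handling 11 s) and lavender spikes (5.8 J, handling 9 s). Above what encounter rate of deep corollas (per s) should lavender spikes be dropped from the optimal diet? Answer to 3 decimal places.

The zero-one rule: include lavender spikes iff E₂/h₂ > λE₁/(1+λh₁). Equality gives the switch point.
λE₁h₂ = E₂ + λE₂h₁ ⇒ λ = E₂/(E₁h₂ − E₂h₁) = 5.8/(135 − 63.8) = 0.08146 per s.

0.081 per s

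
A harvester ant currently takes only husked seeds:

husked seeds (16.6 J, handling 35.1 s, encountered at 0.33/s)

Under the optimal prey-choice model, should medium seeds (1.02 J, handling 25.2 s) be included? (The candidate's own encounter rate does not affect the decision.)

Current rate: (0.33×16.6)/(1 + 0.33×35.1) = 0.4353 J/s.
medium seeds: E/h = 1.02/25.2 = 0.04048 J/s.
0.04048 < 0.4353, so adding medium seeds would lower the average — exclude it.

No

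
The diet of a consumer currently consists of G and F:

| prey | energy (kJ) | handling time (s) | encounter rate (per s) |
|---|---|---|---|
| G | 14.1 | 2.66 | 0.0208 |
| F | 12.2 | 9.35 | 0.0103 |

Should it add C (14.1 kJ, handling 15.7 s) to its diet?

Current rate: (0.0208×14.1 + 0.0103×12.2)/(1 + 0.0208×2.66 + 0.0103×9.35) = 0.3638 kJ/s.
C: E/h = 14.1/15.7 = 0.8981 kJ/s.
Since 0.8981 > R, including C increases the long-run rate.

Yes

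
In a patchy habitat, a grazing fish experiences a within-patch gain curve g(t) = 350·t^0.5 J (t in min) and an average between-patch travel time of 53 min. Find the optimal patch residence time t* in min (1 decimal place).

53.0 min

By the marginal value theorem, leave when the instantaneous gain rate g'(t) equals the habitat-wide average g(t)/(T + t).
g'(t) = 0.5·350·t^-0.5. Setting 0.5·350·t^-0.5 = 350·t^0.5/(53+t) gives 0.5(53+t) = t, so 0.50·t = 0.5×53.
t* = 0.5×53/0.50 = 53 min.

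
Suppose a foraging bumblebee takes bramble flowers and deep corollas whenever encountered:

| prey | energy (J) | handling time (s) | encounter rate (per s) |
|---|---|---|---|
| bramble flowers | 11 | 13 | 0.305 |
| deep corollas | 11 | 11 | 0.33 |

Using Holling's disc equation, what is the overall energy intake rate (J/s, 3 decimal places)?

0.813 J/s

Energy encountered per unit search time: 0.305×11 + 0.33×11 = 6.985 J/s.
Handling time per unit search time: 0.305×13 + 0.33×11 = 7.595.
Rate = 6.985/(1 + 7.595) = 0.8127 J/s.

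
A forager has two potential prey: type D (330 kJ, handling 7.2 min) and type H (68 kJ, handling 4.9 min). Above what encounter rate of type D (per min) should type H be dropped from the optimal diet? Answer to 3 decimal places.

The zero-one rule: include type H iff E₂/h₂ > λE₁/(1+λh₁). Equality gives the switch point.
λE₁h₂ = E₂ + λE₂h₁ ⇒ λ = E₂/(E₁h₂ − E₂h₁) = 68/(1617 − 489.6) = 0.06032 per min.

0.060 per min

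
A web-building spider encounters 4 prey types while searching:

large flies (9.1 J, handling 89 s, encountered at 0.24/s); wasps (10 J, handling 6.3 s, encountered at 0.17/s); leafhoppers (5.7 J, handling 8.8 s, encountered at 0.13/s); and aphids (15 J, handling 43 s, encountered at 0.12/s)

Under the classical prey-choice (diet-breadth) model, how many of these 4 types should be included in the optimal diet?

1

Rank by E/h (J/s): wasps 1.59, leafhoppers 0.648, aphids 0.349, large flies 0.102. Include each in turn until the next type's E/h falls below the running intake rate.
Rate on top 1: 0.8209. leafhoppers: 0.648 < 0.8209 → exclude; stop.
Optimal diet: wasps — 1 of 4 types.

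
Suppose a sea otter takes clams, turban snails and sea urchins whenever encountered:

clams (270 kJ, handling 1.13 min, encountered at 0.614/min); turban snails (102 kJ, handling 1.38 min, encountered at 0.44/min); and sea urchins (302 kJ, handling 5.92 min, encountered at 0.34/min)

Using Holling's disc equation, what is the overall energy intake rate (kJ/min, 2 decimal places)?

72.64 kJ/min

R = (0.614×270 + 0.44×102 + 0.34×302) / (1 + 0.614×1.13 + 0.44×1.38 + 0.34×5.92) = 313.3/4.314 = 72.64 kJ/min.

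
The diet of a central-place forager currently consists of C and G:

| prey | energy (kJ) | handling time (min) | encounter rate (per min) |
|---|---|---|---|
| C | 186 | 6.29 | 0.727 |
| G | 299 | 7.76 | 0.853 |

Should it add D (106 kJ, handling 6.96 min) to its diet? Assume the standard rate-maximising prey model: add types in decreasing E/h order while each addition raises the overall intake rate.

Current rate: (0.727×186 + 0.853×299)/(1 + 0.727×6.29 + 0.853×7.76) = 32.01 kJ/min.
D: E/h = 106/6.96 = 15.23 kJ/min.
Since 15.23 < R, time spent handling D is better spent searching.

No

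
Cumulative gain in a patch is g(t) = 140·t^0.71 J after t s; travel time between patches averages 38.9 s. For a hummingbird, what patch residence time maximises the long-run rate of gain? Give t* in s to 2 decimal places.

Maximise g(t)/(T+t): set derivative to zero → g'(t)(T+t) = g(t).
g'(t) = 0.71·140·t^-0.29. Setting 0.71·140·t^-0.29 = 140·t^0.71/(38.9+t) gives 0.71(38.9+t) = t, so 0.29·t = 0.71×38.9.
t* = 0.71×38.9/0.29 = 95.24 s.

95.24 s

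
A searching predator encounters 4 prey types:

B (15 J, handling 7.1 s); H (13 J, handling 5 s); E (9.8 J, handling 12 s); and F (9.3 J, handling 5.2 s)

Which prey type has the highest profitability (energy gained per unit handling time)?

H

In descending order of E/h:
H: 13/5 = 2.6 J/s
B: 15/7.1 = 2.11 J/s
F: 9.3/5.2 = 1.79 J/s
E: 9.8/12 = 0.817 J/s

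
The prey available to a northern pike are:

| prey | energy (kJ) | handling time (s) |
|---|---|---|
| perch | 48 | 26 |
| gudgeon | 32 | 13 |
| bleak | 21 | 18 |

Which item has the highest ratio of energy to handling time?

In descending order of E/h:
gudgeon: 32/13 = 2.46 kJ/s
perch: 48/26 = 1.85 kJ/s
bleak: 21/18 = 1.17 kJ/s

gudgeon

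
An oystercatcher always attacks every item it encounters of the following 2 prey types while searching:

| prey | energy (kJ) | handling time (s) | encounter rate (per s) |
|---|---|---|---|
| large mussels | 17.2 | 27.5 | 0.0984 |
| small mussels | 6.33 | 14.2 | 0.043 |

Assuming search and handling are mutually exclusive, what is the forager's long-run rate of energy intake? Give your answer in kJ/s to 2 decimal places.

R = (0.0984×17.2 + 0.043×6.33) / (1 + 0.0984×27.5 + 0.043×14.2) = 1.965/4.317 = 0.4551 kJ/s.

0.46 kJ/s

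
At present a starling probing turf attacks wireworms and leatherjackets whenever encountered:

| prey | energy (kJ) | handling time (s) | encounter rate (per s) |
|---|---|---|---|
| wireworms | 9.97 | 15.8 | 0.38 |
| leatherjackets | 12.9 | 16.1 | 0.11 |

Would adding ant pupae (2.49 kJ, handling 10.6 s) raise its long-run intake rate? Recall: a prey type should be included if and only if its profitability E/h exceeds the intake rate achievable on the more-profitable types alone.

No

Intake rate on the current diet: R = (0.38×9.97 + 0.11×12.9) / (1 + 0.38×15.8 + 0.11×16.1) = 5.208/8.775 = 0.5935 kJ/s.
ant pupae: E/h = 2.49/10.6 = 0.2349 kJ/s.
Since 0.2349 < R, time spent handling ant pupae is better spent searching.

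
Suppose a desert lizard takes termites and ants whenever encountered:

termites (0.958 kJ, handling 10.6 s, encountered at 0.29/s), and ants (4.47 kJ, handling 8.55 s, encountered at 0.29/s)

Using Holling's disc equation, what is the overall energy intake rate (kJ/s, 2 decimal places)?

0.24 kJ/s

Energy encountered per unit search time: 0.29×0.958 + 0.29×4.47 = 1.574 kJ/s.
Handling time per unit search time: 0.29×10.6 + 0.29×8.55 = 5.553.
Rate = 1.574/(1 + 5.553) = 0.2402 kJ/s.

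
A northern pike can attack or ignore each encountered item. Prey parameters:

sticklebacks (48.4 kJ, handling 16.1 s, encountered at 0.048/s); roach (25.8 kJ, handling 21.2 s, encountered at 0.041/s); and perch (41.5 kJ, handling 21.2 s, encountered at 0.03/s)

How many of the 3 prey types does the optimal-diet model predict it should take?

E/h in descending order: sticklebacks 3.01, perch 1.96, roach 1.22 kJ/s. The optimal diet is the largest prefix of this list for which every included type satisfies E_i/h_i > R on the types above it.
Rate on top 1: 1.31. perch: 1.96 > 1.31 → include.
Rate on top 2: 1.481. roach: 1.22 < 1.481 → exclude; stop.
Optimal diet: sticklebacks, perch — 2 of 3 types.

2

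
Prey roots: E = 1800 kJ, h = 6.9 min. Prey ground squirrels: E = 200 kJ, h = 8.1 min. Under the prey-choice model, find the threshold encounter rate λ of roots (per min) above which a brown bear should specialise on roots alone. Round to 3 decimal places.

0.015 per min

The zero-one rule: include ground squirrels iff E₂/h₂ > λE₁/(1+λh₁). Equality gives the switch point.
λE₁h₂ = E₂ + λE₂h₁ ⇒ λ = E₂/(E₁h₂ − E₂h₁) = 200/(1.458e+04 − 1380) = 0.01515 per min.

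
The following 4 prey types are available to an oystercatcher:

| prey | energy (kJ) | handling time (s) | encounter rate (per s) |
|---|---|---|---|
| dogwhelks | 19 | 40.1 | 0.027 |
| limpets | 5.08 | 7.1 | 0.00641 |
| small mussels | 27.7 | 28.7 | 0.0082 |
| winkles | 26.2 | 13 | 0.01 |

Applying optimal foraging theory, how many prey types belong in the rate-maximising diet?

4

Rank by E/h (kJ/s): winkles 2.02, small mussels 0.965, limpets 0.715, dogwhelks 0.474. Include each in turn until the next type's E/h falls below the running intake rate.
Rate on top 1: 0.2319. small mussels: 0.965 > 0.2319 → include.
Rate on top 2: 0.3583. limpets: 0.715 > 0.3583 → include.
Rate on top 3: 0.3698. dogwhelks: 0.474 > 0.3698 → include.
Optimal diet: winkles, small mussels, limpets, dogwhelks — 4 of 4 types.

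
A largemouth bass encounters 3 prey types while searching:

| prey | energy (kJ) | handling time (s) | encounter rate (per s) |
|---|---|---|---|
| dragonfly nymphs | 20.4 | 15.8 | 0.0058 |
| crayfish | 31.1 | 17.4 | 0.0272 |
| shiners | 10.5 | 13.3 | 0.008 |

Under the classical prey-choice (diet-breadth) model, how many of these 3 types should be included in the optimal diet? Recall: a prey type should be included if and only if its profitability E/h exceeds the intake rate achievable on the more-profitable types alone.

Rank by E/h (kJ/s): crayfish 1.79, dragonfly nymphs 1.29, shiners 0.789. Include each in turn until the next type's E/h falls below the running intake rate.
Rate on top 1: 0.5742. dragonfly nymphs: 1.29 > 0.5742 → include.
Rate on top 2: 0.6162. shiners: 0.789 > 0.6162 → include.
Optimal diet: crayfish, dragonfly nymphs, shiners — 3 of 3 types.

3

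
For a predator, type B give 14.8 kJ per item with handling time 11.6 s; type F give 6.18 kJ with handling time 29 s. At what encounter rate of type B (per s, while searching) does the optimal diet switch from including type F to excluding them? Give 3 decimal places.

The zero-one rule: include type F iff E₂/h₂ > λE₁/(1+λh₁). Equality gives the switch point.
λE₁h₂ = E₂ + λE₂h₁ ⇒ λ = E₂/(E₁h₂ − E₂h₁) = 6.18/(429.2 − 71.69) = 0.01729 per s.

0.017 per s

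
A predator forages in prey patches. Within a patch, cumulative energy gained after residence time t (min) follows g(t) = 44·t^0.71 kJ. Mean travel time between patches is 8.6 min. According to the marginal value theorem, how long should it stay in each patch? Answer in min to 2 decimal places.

Optimal t* satisfies g'(t*) = g(t*)/(T + t*).
g'(t) = 0.71·44·t^-0.29. Setting 0.71·44·t^-0.29 = 44·t^0.71/(8.6+t) gives 0.71(8.6+t) = t, so 0.29·t = 0.71×8.6.
t* = 0.71×8.6/0.29 = 21.06 min.

21.06 min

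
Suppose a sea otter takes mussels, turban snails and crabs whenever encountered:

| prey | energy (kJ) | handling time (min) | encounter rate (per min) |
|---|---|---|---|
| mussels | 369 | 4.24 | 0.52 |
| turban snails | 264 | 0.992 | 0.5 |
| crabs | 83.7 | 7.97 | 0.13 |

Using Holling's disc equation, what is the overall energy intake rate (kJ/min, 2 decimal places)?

Energy encountered per unit search time: 0.52×369 + 0.5×264 + 0.13×83.7 = 334.8 kJ/min.
Handling time per unit search time: 0.52×4.24 + 0.5×0.992 + 0.13×7.97 = 3.737.
Rate = 334.8/(1 + 3.737) = 70.67 kJ/min.

70.67 kJ/min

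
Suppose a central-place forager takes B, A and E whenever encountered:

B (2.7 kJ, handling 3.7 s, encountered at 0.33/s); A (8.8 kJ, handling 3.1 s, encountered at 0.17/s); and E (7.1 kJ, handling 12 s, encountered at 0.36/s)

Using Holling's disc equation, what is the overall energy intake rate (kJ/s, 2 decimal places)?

0.70 kJ/s

Energy encountered per unit search time: 0.33×2.7 + 0.17×8.8 + 0.36×7.1 = 4.943 kJ/s.
Handling time per unit search time: 0.33×3.7 + 0.17×3.1 + 0.36×12 = 6.068.
Rate = 4.943/(1 + 6.068) = 0.6993 kJ/s.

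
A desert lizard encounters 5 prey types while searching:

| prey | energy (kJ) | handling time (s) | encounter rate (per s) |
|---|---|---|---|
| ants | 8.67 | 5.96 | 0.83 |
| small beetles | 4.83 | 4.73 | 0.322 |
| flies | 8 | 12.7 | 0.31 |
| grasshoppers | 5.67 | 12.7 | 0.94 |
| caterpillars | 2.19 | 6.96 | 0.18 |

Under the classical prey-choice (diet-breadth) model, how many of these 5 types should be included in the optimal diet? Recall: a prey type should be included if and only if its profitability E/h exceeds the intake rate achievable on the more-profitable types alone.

Profitabilities (E/h, kJ/s): ants 1.45, small beetles 1.02, flies 0.63, grasshoppers 0.446, caterpillars 0.315. Add prey in this order while the next type's profitability exceeds the intake rate on those already taken.
Rate on top 1: 1.21. small beetles: 1.02 < 1.21 → exclude; stop.
Optimal diet: ants — 1 of 5 types.

1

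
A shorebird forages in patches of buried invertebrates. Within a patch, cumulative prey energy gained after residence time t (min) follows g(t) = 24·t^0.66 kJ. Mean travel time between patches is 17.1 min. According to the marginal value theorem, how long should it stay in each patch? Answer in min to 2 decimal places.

33.19 min

Optimal t* satisfies g'(t*) = g(t*)/(T + t*).
g'(t) = 0.66·24·t^-0.34. Setting 0.66·24·t^-0.34 = 24·t^0.66/(17.1+t) gives 0.66(17.1+t) = t, so 0.34·t = 0.66×17.1.
t* = 0.66×17.1/0.34 = 33.19 min.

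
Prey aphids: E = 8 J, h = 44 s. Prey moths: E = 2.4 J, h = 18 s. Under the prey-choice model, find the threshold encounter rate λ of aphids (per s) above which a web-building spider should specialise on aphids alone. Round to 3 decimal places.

The zero-one rule: include moths iff E₂/h₂ > λE₁/(1+λh₁). Equality gives the switch point.
λE₁h₂ = E₂ + λE₂h₁ ⇒ λ = E₂/(E₁h₂ − E₂h₁) = 2.4/(144 − 105.6) = 0.0625 per s.

0.062 per s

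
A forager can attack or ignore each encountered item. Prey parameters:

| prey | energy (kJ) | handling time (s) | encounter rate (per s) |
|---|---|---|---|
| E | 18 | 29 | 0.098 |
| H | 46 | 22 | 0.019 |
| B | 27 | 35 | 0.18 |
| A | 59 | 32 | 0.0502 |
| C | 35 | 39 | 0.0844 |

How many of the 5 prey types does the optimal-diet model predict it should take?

2

Profitabilities (E/h, kJ/s): H 2.09, A 1.84, C 0.897, B 0.771, E 0.621. Add prey in this order while the next type's profitability exceeds the intake rate on those already taken.
Rate on top 1: 0.6164. A: 1.84 > 0.6164 → include.
Rate on top 2: 1.268. C: 0.897 < 1.268 → exclude; stop.
Optimal diet: H, A — 2 of 5 types.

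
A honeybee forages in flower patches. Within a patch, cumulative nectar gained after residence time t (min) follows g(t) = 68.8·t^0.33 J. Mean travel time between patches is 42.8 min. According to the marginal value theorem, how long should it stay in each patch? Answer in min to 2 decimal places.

By the marginal value theorem, leave when the instantaneous gain rate g'(t) equals the habitat-wide average g(t)/(T + t).
g'(t) = 0.33·68.8·t^-0.67. Setting 0.33·68.8·t^-0.67 = 68.8·t^0.33/(42.8+t) gives 0.33(42.8+t) = t, so 0.67·t = 0.33×42.8.
t* = 0.33×42.8/0.67 = 21.08 min.

21.08 min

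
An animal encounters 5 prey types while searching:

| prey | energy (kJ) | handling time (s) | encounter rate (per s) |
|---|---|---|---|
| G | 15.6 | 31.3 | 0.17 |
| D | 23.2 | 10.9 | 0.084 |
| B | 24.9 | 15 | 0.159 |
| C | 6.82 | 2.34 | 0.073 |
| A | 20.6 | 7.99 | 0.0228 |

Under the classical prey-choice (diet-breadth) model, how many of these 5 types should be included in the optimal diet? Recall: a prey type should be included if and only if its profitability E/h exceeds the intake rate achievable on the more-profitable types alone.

4

Profitabilities (E/h, kJ/s): C 2.91, A 2.58, D 2.13, B 1.66, G 0.498. Add prey in this order while the next type's profitability exceeds the intake rate on those already taken.
Rate on top 1: 0.4252. A: 2.58 > 0.4252 → include.
Rate on top 2: 0.7151. D: 2.13 > 0.7151 → include.
Rate on top 3: 1.286. B: 1.66 > 1.286 → include.
Rate on top 4: 1.477. G: 0.498 < 1.477 → exclude; stop.
Optimal diet: C, A, D, B — 4 of 5 types.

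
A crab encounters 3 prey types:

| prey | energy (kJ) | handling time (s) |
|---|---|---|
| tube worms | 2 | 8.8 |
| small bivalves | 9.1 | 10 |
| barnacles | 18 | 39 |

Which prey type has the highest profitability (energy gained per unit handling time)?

small bivalves

In descending order of E/h:
small bivalves: 9.1/10 = 0.91 kJ/s
barnacles: 18/39 = 0.462 kJ/s
tube worms: 2/8.8 = 0.227 kJ/s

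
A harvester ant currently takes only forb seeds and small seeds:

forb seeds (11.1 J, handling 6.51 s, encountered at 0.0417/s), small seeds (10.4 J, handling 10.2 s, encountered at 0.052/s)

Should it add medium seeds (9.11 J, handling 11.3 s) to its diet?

Yes

Intake rate on the current diet: R = (0.0417×11.1 + 0.052×10.4) / (1 + 0.0417×6.51 + 0.052×10.2) = 1.004/1.802 = 0.557 J/s.
medium seeds: E/h = 9.11/11.3 = 0.8062 J/s.
Since 0.8062 > R, including medium seeds increases the long-run rate.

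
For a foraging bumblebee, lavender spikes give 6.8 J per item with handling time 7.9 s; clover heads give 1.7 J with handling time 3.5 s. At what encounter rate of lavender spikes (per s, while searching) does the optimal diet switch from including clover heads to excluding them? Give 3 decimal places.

The zero-one rule: include clover heads iff E₂/h₂ > λE₁/(1+λh₁). Equality gives the switch point.
λE₁h₂ = E₂ + λE₂h₁ ⇒ λ = E₂/(E₁h₂ − E₂h₁) = 1.7/(23.8 − 13.43) = 0.1639 per s.

0.164 per s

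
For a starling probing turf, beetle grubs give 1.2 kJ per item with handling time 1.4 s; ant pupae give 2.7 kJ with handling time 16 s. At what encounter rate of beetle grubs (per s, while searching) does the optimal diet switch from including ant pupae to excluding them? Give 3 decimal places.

Drop ant pupae once their profitability E₂/h₂ falls below the rate achievable on beetle grubs alone: E₂/h₂ = λE₁/(1 + λh₁).
Solve for λ: λE₁h₂ = E₂(1 + λh₁) → λ(E₁h₂ − E₂h₁) = E₂ → λ = E₂/(E₁h₂ − E₂h₁).
λ = 2.7/(1.2×16 − 2.7×1.4) = 2.7/15.42 = 0.1751 per s.

0.175 per s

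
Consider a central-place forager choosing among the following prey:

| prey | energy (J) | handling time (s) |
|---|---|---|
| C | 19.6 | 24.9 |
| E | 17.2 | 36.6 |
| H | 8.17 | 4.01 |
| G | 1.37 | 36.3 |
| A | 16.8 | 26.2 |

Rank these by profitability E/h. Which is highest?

H

Profitability E/h (J/s): C = 19.6/24.9 = 0.787, E = 17.2/36.6 = 0.47, H = 8.17/4.01 = 2.04, G = 1.37/36.3 = 0.0377, A = 16.8/26.2 = 0.641.
Ranked: H > C > A > E > G.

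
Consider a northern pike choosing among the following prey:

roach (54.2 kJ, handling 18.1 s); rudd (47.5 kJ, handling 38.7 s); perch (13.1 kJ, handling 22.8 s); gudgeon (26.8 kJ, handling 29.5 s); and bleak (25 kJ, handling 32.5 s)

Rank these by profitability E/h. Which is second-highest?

In descending order of E/h:
roach: 54.2/18.1 = 2.99 kJ/s
rudd: 47.5/38.7 = 1.23 kJ/s
gudgeon: 26.8/29.5 = 0.908 kJ/s
bleak: 25/32.5 = 0.769 kJ/s
perch: 13.1/22.8 = 0.575 kJ/s

rudd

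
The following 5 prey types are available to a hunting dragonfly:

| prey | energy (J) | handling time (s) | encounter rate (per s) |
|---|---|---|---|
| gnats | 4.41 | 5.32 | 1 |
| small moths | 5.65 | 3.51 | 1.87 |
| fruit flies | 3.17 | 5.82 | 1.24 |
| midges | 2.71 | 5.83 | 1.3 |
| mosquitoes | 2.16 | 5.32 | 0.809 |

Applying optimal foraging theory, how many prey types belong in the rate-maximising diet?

1

Profitabilities (E/h, J/s): small moths 1.61, gnats 0.829, fruit flies 0.545, midges 0.465, mosquitoes 0.406. Add prey in this order while the next type's profitability exceeds the intake rate on those already taken.
Rate on top 1: 1.397. gnats: 0.829 < 1.397 → exclude; stop.
Optimal diet: small moths — 1 of 5 types.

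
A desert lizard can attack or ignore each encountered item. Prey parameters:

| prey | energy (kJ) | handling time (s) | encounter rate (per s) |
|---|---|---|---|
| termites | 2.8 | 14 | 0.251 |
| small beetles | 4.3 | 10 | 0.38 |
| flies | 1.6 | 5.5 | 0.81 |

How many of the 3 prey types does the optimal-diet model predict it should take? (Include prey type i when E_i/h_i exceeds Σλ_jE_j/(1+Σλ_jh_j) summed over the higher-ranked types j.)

E/h in descending order: small beetles 0.43, flies 0.291, termites 0.2 kJ/s. The optimal diet is the largest prefix of this list for which every included type satisfies E_i/h_i > R on the types above it.
Rate on top 1: 0.3404. flies: 0.291 < 0.3404 → exclude; stop.
Optimal diet: small beetles — 1 of 3 types.

1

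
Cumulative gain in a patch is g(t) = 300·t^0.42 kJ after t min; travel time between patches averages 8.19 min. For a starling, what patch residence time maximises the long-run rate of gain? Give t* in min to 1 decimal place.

5.9 min

By the marginal value theorem, leave when the instantaneous gain rate g'(t) equals the habitat-wide average g(t)/(T + t).
g'(t) = 0.42·300·t^-0.58. Setting 0.42·300·t^-0.58 = 300·t^0.42/(8.19+t) gives 0.42(8.19+t) = t, so 0.58·t = 0.42×8.19.
t* = 0.42×8.19/0.58 = 5.931 min.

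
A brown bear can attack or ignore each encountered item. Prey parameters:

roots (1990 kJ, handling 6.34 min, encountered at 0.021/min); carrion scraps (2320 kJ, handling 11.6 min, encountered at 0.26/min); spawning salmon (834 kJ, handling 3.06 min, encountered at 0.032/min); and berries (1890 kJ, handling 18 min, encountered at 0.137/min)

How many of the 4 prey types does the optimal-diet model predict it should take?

3

Rank by E/h (kJ/min): roots 314, spawning salmon 273, carrion scraps 200, berries 105. Include each in turn until the next type's E/h falls below the running intake rate.
Rate on top 1: 36.88. spawning salmon: 273 > 36.88 → include.
Rate on top 2: 55.63. carrion scraps: 200 > 55.63 → include.
Rate on top 3: 158.2. berries: 105 < 158.2 → exclude; stop.
Optimal diet: roots, spawning salmon, carrion scraps — 3 of 4 types.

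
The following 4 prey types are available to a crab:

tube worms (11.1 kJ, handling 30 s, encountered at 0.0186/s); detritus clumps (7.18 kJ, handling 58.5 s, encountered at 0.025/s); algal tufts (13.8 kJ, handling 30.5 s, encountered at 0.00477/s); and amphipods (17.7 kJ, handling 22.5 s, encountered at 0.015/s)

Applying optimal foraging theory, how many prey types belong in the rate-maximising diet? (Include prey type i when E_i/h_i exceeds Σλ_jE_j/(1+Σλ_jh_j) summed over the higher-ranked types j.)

3

Profitabilities (E/h, kJ/s): amphipods 0.787, algal tufts 0.452, tube worms 0.37, detritus clumps 0.123. Add prey in this order while the next type's profitability exceeds the intake rate on those already taken.
Rate on top 1: 0.1985. algal tufts: 0.452 > 0.1985 → include.
Rate on top 2: 0.2234. tube worms: 0.37 > 0.2234 → include.
Rate on top 3: 0.2635. detritus clumps: 0.123 < 0.2635 → exclude; stop.
Optimal diet: amphipods, algal tufts, tube worms — 3 of 4 types.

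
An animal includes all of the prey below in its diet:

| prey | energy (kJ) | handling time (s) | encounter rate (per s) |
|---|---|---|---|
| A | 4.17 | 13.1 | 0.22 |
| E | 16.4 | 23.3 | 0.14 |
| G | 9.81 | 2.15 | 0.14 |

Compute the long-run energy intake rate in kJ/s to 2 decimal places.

R = (0.22×4.17 + 0.14×16.4 + 0.14×9.81) / (1 + 0.22×13.1 + 0.14×23.3 + 0.14×2.15) = 4.587/7.445 = 0.6161 kJ/s.

0.62 kJ/s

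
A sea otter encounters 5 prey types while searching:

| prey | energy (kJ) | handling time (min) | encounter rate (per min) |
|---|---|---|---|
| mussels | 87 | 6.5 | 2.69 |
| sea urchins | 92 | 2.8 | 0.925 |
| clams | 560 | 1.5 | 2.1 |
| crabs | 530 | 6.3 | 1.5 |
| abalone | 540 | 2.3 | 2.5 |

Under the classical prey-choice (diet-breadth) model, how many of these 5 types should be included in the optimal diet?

Rank by E/h (kJ/min): clams 373, abalone 235, crabs 84.1, sea urchins 32.9, mussels 13.4. Include each in turn until the next type's E/h falls below the running intake rate.
Rate on top 1: 283.4. abalone: 235 < 283.4 → exclude; stop.
Optimal diet: clams — 1 of 5 types.

1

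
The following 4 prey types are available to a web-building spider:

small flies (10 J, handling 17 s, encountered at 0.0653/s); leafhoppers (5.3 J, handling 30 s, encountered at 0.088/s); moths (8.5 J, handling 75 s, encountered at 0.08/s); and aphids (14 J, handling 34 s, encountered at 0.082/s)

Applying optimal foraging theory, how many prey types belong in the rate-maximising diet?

Rank by E/h (J/s): small flies 0.588, aphids 0.412, leafhoppers 0.177, moths 0.113. Include each in turn until the next type's E/h falls below the running intake rate.
Rate on top 1: 0.3095. aphids: 0.412 > 0.3095 → include.
Rate on top 2: 0.3677. leafhoppers: 0.177 < 0.3677 → exclude; stop.
Optimal diet: small flies, aphids — 2 of 4 types.

2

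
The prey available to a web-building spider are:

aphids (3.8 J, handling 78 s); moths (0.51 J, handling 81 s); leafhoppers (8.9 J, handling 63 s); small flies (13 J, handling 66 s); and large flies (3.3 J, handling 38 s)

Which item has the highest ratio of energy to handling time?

Profitability E/h (J/s): aphids = 3.8/78 = 0.0487, moths = 0.51/81 = 0.0063, leafhoppers = 8.9/63 = 0.141, small flies = 13/66 = 0.197, large flies = 3.3/38 = 0.0868.
Ranked: small flies > leafhoppers > large flies > aphids > moths.

small flies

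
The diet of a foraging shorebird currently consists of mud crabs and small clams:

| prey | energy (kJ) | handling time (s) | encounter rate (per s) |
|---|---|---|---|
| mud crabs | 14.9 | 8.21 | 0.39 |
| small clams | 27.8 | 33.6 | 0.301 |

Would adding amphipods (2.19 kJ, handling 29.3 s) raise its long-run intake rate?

No

Intake rate on the current diet: R = (0.39×14.9 + 0.301×27.8) / (1 + 0.39×8.21 + 0.301×33.6) = 14.18/14.32 = 0.9905 kJ/s.
amphipods: E/h = 2.19/29.3 = 0.07474 kJ/s.
Since 0.07474 < R, time spent handling amphipods is better spent searching.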